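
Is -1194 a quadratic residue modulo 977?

Reduce the numerator: -1194 ≡ 760 (mod 977), so (-1194/977) = (760/977).
Factor out 2: 760 = 2^3·95. Since 977 ≡ 1 (mod 8), (2/977) = +1, and (2/977)^3 = +1. Now have (95/977).
977 ≡ 1 (mod 4), so quadratic reciprocity gives (95/977) = (977/95). Reduce: 977 ≡ 27 (mod 95). Now have (27/95).
Both 27 ≡ 3 and 95 ≡ 3 (mod 4), so reciprocity gives (27/95) = -(95/27). Reduce: 95 ≡ 14 (mod 27). Now have -(14/27).
Factor out 2: 14 = 2·7. Since 27 ≡ 3 (mod 8), (2/27) = -1. Now have (7/27).
Both 7 ≡ 3 and 27 ≡ 3 (mod 4), so reciprocity gives (7/27) = -(27/7). Reduce: 27 ≡ 6 (mod 7). Now have -(6/7).
Factor out 2: 6 = 2·3. Since 7 ≡ 7 (mod 8), (2/7) = +1. Now have -(3/7).
Both 3 ≡ 3 and 7 ≡ 3 (mod 4), so reciprocity gives (3/7) = -(7/3). Reduce: 7 ≡ 1 (mod 3). Now have (1/3).
(1/3) = 1. Collecting the sign factors: 1.
(-1194/977) = 1, and 977 is prime, so -1194 is a quadratic residue mod 977.

yes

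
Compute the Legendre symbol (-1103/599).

1

(-1103/599)
  = -(1103/599)    [599 ≡ 3 mod 4 ⇒ (-1/599) = -1]
  = -(504/599)    [1103 ≡ 504 mod 599]
  = -(63/599)    [599 ≡ 7 mod 8 ⇒ (2/599)^3 = +1]
  = (599/63)    [QR: both ≡ 3 mod 4, sign flips]
  = (32/63)    [599 ≡ 32 mod 63]
  = (1/63)    [63 ≡ 7 mod 8 ⇒ (2/63)^5 = +1]
  = 1    [(1/63) = 1]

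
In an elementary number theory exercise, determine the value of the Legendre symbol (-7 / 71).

1

(-7 / 71)
  = (64 / 71)    [-7 ≡ 64 mod 71]
  = (1 / 71)    [71 ≡ 7 mod 8 ⇒ (2 / 71)^6 = +1]
  = 1    [(1 / 71) = 1]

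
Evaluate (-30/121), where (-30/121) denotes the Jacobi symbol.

1

(-30/121)
  = (30/121)    [121 ≡ 1 mod 4 ⇒ (-1/121) = +1]
  = (15/121)    [121 ≡ 1 mod 8 ⇒ (2/121) = +1]
  = (121/15)    [QR: 121 ≡ 1 mod 4, sign kept]
  = (1/15)    [121 ≡ 1 mod 15]
  = 1    [(1/15) = 1]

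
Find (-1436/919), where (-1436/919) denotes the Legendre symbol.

-1

Reduce the numerator: -1436 ≡ 402 (mod 919), so (-1436/919) = (402/919).
Factor out 2: 402 = 2·201. Since 919 ≡ 7 (mod 8), (2/919) = +1. Now have (201/919).
201 ≡ 1 (mod 4), so quadratic reciprocity gives (201/919) = (919/201). Reduce: 919 ≡ 115 (mod 201). Now have (115/201).
201 ≡ 1 (mod 4), so quadratic reciprocity gives (115/201) = (201/115). Reduce: 201 ≡ 86 (mod 115). Now have (86/115).
Factor out 2: 86 = 2·43. Since 115 ≡ 3 (mod 8), (2/115) = -1. Now have -(43/115).
Both 43 ≡ 3 and 115 ≡ 3 (mod 4), so reciprocity gives (43/115) = -(115/43). Reduce: 115 ≡ 29 (mod 43). Now have (29/43).
29 ≡ 1 (mod 4), so quadratic reciprocity gives (29/43) = (43/29). Reduce: 43 ≡ 14 (mod 29). Now have (14/29).
Factor out 2: 14 = 2·7. Since 29 ≡ 5 (mod 8), (2/29) = -1. Now have -(7/29).
29 ≡ 1 (mod 4), so quadratic reciprocity gives (7/29) = (29/7). Reduce: 29 ≡ 1 (mod 7). Now have -(1/7).
(1/7) = 1. Collecting the sign factors: -1.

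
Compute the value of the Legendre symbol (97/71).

-1

Reduce the numerator: 97 ≡ 26 (mod 71), so (97/71) = (26/71).
Factor out 2: 26 = 2·13. Since 71 ≡ 7 (mod 8), (2/71) = +1. Now have (13/71).
13 ≡ 1 (mod 4), so quadratic reciprocity gives (13/71) = (71/13). Reduce: 71 ≡ 6 (mod 13). Now have (6/13).
Factor out 2: 6 = 2·3. Since 13 ≡ 5 (mod 8), (2/13) = -1. Now have -(3/13).
13 ≡ 1 (mod 4), so quadratic reciprocity gives (3/13) = (13/3). Reduce: 13 ≡ 1 (mod 3). Now have -(1/3).
(1/3) = 1. Collecting the sign factors: -1.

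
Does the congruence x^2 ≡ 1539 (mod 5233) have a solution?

5233 ≡ 1 (mod 4), so quadratic reciprocity gives (1539/5233) = (5233/1539). Reduce: 5233 ≡ 616 (mod 1539). Now have (616/1539).
Factor out 2: 616 = 2^3·77. Since 1539 ≡ 3 (mod 8), (2/1539) = -1, and (2/1539)^3 = -1. Now have -(77/1539).
77 ≡ 1 (mod 4), so quadratic reciprocity gives (77/1539) = (1539/77). Reduce: 1539 ≡ 76 (mod 77). Now have -(76/77).
Factor out 2: 76 = 2^2·19. Since 77 ≡ 5 (mod 8), (2/77) = -1, and (2/77)^2 = +1. Now have -(19/77).
77 ≡ 1 (mod 4), so quadratic reciprocity gives (19/77) = (77/19). Reduce: 77 ≡ 1 (mod 19). Now have -(1/19).
(1/19) = 1. Collecting the sign factors: -1.
(1539/5233) = -1, and 5233 is prime, so 1539 is not a quadratic residue mod 5233.

no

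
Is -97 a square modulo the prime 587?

yes

Reduce the numerator: -97 ≡ 490 (mod 587), so (-97|587) = (490|587).
Factor out 2: 490 = 2·245. Since 587 ≡ 3 (mod 8), (2|587) = -1. Now have -(245|587).
245 ≡ 1 (mod 4), so quadratic reciprocity gives (245|587) = (587|245). Reduce: 587 ≡ 97 (mod 245). Now have -(97|245).
97 ≡ 1 (mod 4), so quadratic reciprocity gives (97|245) = (245|97). Reduce: 245 ≡ 51 (mod 97). Now have -(51|97).
97 ≡ 1 (mod 4), so quadratic reciprocity gives (51|97) = (97|51). Reduce: 97 ≡ 46 (mod 51). Now have -(46|51).
Factor out 2: 46 = 2·23. Since 51 ≡ 3 (mod 8), (2|51) = -1. Now have (23|51).
Both 23 ≡ 3 and 51 ≡ 3 (mod 4), so reciprocity gives (23|51) = -(51|23). Reduce: 51 ≡ 5 (mod 23). Now have -(5|23).
5 ≡ 1 (mod 4), so quadratic reciprocity gives (5|23) = (23|5). Reduce: 23 ≡ 3 (mod 5). Now have -(3|5).
5 ≡ 1 (mod 4), so quadratic reciprocity gives (3|5) = (5|3). Reduce: 5 ≡ 2 (mod 3). Now have -(2|3).
Factor out 2: 2 = 2. Since 3 ≡ 3 (mod 8), (2|3) = -1. Now have (1|3).
(1|3) = 1. Collecting the sign factors: 1.
(-97|587) = 1, and 587 is prime, so -97 is a quadratic residue mod 587.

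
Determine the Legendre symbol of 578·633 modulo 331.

By multiplicativity, (578·633 / 331) = (578 / 331)·(633 / 331).
First factor (578 / 331):
(578 / 331)
  = (247 / 331)    [578 ≡ 247 mod 331]
  = -(331 / 247)    [QR: both ≡ 3 mod 4, sign flips]
  = -(84 / 247)    [331 ≡ 84 mod 247]
  = -(21 / 247)    [247 ≡ 7 mod 8 ⇒ (2 / 247)^2 = +1]
  = -(247 / 21)    [QR: 21 ≡ 1 mod 4, sign kept]
  = -(16 / 21)    [247 ≡ 16 mod 21]
  = -(1 / 21)    [21 ≡ 5 mod 8 ⇒ (2 / 21)^4 = +1]
  = -1    [(1 / 21) = 1]
Second factor (633 / 331):
(633 / 331)
  = (302 / 331)    [633 ≡ 302 mod 331]
  = -(151 / 331)    [331 ≡ 3 mod 8 ⇒ (2 / 331) = -1]
  = (331 / 151)    [QR: both ≡ 3 mod 4, sign flips]
  = (29 / 151)    [331 ≡ 29 mod 151]
  = (151 / 29)    [QR: 29 ≡ 1 mod 4, sign kept]
  = (6 / 29)    [151 ≡ 6 mod 29]
  = -(3 / 29)    [29 ≡ 5 mod 8 ⇒ (2 / 29) = -1]
  = -(29 / 3)    [QR: 29 ≡ 1 mod 4, sign kept]
  = -(2 / 3)    [29 ≡ 2 mod 3]
  = (1 / 3)    [3 ≡ 3 mod 8 ⇒ (2 / 3) = -1]
  = 1    [(1 / 3) = 1]
Product: (-1)·(1) = -1.

-1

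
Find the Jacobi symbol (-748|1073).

(-748|1073)
  = (325|1073)    [-748 ≡ 325 mod 1073]
  = (1073|325)    [QR: 325 ≡ 1 mod 4, sign kept]
  = (98|325)    [1073 ≡ 98 mod 325]
  = -(49|325)    [325 ≡ 5 mod 8 ⇒ (2|325) = -1]
  = -(325|49)    [QR: 49 ≡ 1 mod 4, sign kept]
  = -(31|49)    [325 ≡ 31 mod 49]
  = -(49|31)    [QR: 49 ≡ 1 mod 4, sign kept]
  = -(18|31)    [49 ≡ 18 mod 31]
  = -(9|31)    [31 ≡ 7 mod 8 ⇒ (2|31) = +1]
  = -(31|9)    [QR: 9 ≡ 1 mod 4, sign kept]
  = -(4|9)    [31 ≡ 4 mod 9]
  = -(1|9)    [9 ≡ 1 mod 8 ⇒ (2|9)^2 = +1]
  = -1    [(1|9) = 1]

-1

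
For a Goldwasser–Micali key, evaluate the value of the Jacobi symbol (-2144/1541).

Pull out -1: (-2144/1541) = (-1/1541)·(2144/1541). Since 1541 ≡ 1 (mod 4), (-1/1541) = +1. Now have (2144/1541).
Reduce the numerator: 2144 ≡ 603 (mod 1541), so (2144/1541) = (603/1541).
1541 ≡ 1 (mod 4), so quadratic reciprocity gives (603/1541) = (1541/603). Reduce: 1541 ≡ 335 (mod 603). Now have (335/603).
Both 335 ≡ 3 and 603 ≡ 3 (mod 4), so reciprocity gives (335/603) = -(603/335). Reduce: 603 ≡ 268 (mod 335). Now have -(268/335).
Factor out 2: 268 = 2^2·67. Since 335 ≡ 7 (mod 8), (2/335) = +1, and (2/335)^2 = +1. Now have -(67/335).
Both 67 ≡ 3 and 335 ≡ 3 (mod 4), so reciprocity gives (67/335) = -(335/67). Reduce: 335 ≡ 0 (mod 67). Now have (0/67).
The numerator is now 0 with denominator 67 > 1: the symbol is 0.

0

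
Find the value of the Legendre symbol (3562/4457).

(3562/4457)
  = (1781/4457)    [4457 ≡ 1 mod 8 ⇒ (2/4457) = +1]
  = (4457/1781)    [QR: 1781 ≡ 1 mod 4, sign kept]
  = (895/1781)    [4457 ≡ 895 mod 1781]
  = (1781/895)    [QR: 1781 ≡ 1 mod 4, sign kept]
  = (886/895)    [1781 ≡ 886 mod 895]
  = (443/895)    [895 ≡ 7 mod 8 ⇒ (2/895) = +1]
  = -(895/443)    [QR: both ≡ 3 mod 4, sign flips]
  = -(9/443)    [895 ≡ 9 mod 443]
  = -(443/9)    [QR: 9 ≡ 1 mod 4, sign kept]
  = -(2/9)    [443 ≡ 2 mod 9]
  = -(1/9)    [9 ≡ 1 mod 8 ⇒ (2/9) = +1]
  = -1    [(1/9) = 1]

-1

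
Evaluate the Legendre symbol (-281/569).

1

Reduce the numerator: -281 ≡ 288 (mod 569), so (-281/569) = (288/569).
Factor out 2: 288 = 2^5·9. Since 569 ≡ 1 (mod 8), (2/569) = +1, and (2/569)^5 = +1. Now have (9/569).
9 ≡ 1 (mod 4), so quadratic reciprocity gives (9/569) = (569/9). Reduce: 569 ≡ 2 (mod 9). Now have (2/9).
Factor out 2: 2 = 2. Since 9 ≡ 1 (mod 8), (2/9) = +1. Now have (1/9).
(1/9) = 1. Collecting the sign factors: 1.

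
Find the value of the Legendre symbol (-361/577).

Reduce the numerator: -361 ≡ 216 (mod 577), so (-361/577) = (216/577).
Factor out 2: 216 = 2^3·27. Since 577 ≡ 1 (mod 8), (2/577) = +1, and (2/577)^3 = +1. Now have (27/577).
577 ≡ 1 (mod 4), so quadratic reciprocity gives (27/577) = (577/27). Reduce: 577 ≡ 10 (mod 27). Now have (10/27).
Factor out 2: 10 = 2·5. Since 27 ≡ 3 (mod 8), (2/27) = -1. Now have -(5/27).
5 ≡ 1 (mod 4), so quadratic reciprocity gives (5/27) = (27/5). Reduce: 27 ≡ 2 (mod 5). Now have -(2/5).
Factor out 2: 2 = 2. Since 5 ≡ 5 (mod 8), (2/5) = -1. Now have (1/5).
(1/5) = 1. Collecting the sign factors: 1.

1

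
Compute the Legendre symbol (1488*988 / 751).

1

By multiplicativity, (1488·988 / 751) = (1488 / 751)·(988 / 751).
First factor (1488 / 751):
Reduce the numerator: 1488 ≡ 737 (mod 751), so (1488 / 751) = (737 / 751).
737 ≡ 1 (mod 4), so quadratic reciprocity gives (737 / 751) = (751 / 737). Reduce: 751 ≡ 14 (mod 737). Now have (14 / 737).
Factor out 2: 14 = 2·7. Since 737 ≡ 1 (mod 8), (2 / 737) = +1. Now have (7 / 737).
737 ≡ 1 (mod 4), so quadratic reciprocity gives (7 / 737) = (737 / 7). Reduce: 737 ≡ 2 (mod 7). Now have (2 / 7).
Factor out 2: 2 = 2. Since 7 ≡ 7 (mod 8), (2 / 7) = +1. Now have (1 / 7).
(1 / 7) = 1. Collecting the sign factors: 1.
Second factor (988 / 751):
Reduce the numerator: 988 ≡ 237 (mod 751), so (988 / 751) = (237 / 751).
237 ≡ 1 (mod 4), so quadratic reciprocity gives (237 / 751) = (751 / 237). Reduce: 751 ≡ 40 (mod 237). Now have (40 / 237).
Factor out 2: 40 = 2^3·5. Since 237 ≡ 5 (mod 8), (2 / 237) = -1, and (2 / 237)^3 = -1. Now have -(5 / 237).
5 ≡ 1 (mod 4), so quadratic reciprocity gives (5 / 237) = (237 / 5). Reduce: 237 ≡ 2 (mod 5). Now have -(2 / 5).
Factor out 2: 2 = 2. Since 5 ≡ 5 (mod 8), (2 / 5) = -1. Now have (1 / 5).
(1 / 5) = 1. Collecting the sign factors: 1.
Product: (1)·(1) = 1.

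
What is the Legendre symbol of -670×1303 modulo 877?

-1

By multiplicativity, (-670·1303|877) = (-670|877)·(1303|877).
First factor (-670|877):
(-670|877)
  = (207|877)    [-670 ≡ 207 mod 877]
  = (877|207)    [QR: 877 ≡ 1 mod 4, sign kept]
  = (49|207)    [877 ≡ 49 mod 207]
  = (207|49)    [QR: 49 ≡ 1 mod 4, sign kept]
  = (11|49)    [207 ≡ 11 mod 49]
  = (49|11)    [QR: 49 ≡ 1 mod 4, sign kept]
  = (5|11)    [49 ≡ 5 mod 11]
  = (11|5)    [QR: 5 ≡ 1 mod 4, sign kept]
  = (1|5)    [11 ≡ 1 mod 5]
  = 1    [(1|5) = 1]
Second factor (1303|877):
(1303|877)
  = (426|877)    [1303 ≡ 426 mod 877]
  = -(213|877)    [877 ≡ 5 mod 8 ⇒ (2|877) = -1]
  = -(877|213)    [QR: 213 ≡ 1 mod 4, sign kept]
  = -(25|213)    [877 ≡ 25 mod 213]
  = -(213|25)    [QR: 25 ≡ 1 mod 4, sign kept]
  = -(13|25)    [213 ≡ 13 mod 25]
  = -(25|13)    [QR: 13 ≡ 1 mod 4, sign kept]
  = -(12|13)    [25 ≡ 12 mod 13]
  = -(3|13)    [13 ≡ 5 mod 8 ⇒ (2|13)^2 = +1]
  = -(13|3)    [QR: 13 ≡ 1 mod 4, sign kept]
  = -(1|3)    [13 ≡ 1 mod 3]
  = -1    [(1|3) = 1]
Product: (1)·(-1) = -1.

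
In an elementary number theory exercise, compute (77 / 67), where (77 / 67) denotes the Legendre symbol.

1

(77 / 67)
  = (10 / 67)    [77 ≡ 10 mod 67]
  = -(5 / 67)    [67 ≡ 3 mod 8 ⇒ (2 / 67) = -1]
  = -(67 / 5)    [QR: 5 ≡ 1 mod 4, sign kept]
  = -(2 / 5)    [67 ≡ 2 mod 5]
  = (1 / 5)    [5 ≡ 5 mod 8 ⇒ (2 / 5) = -1]
  = 1    [(1 / 5) = 1]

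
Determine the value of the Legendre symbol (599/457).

(599/457)
  = (142/457)    [599 ≡ 142 mod 457]
  = (71/457)    [457 ≡ 1 mod 8 ⇒ (2/457) = +1]
  = (457/71)    [QR: 457 ≡ 1 mod 4, sign kept]
  = (31/71)    [457 ≡ 31 mod 71]
  = -(71/31)    [QR: both ≡ 3 mod 4, sign flips]
  = -(9/31)    [71 ≡ 9 mod 31]
  = -(31/9)    [QR: 9 ≡ 1 mod 4, sign kept]
  = -(4/9)    [31 ≡ 4 mod 9]
  = -(1/9)    [9 ≡ 1 mod 8 ⇒ (2/9)^2 = +1]
  = -1    [(1/9) = 1]

-1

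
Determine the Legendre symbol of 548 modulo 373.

Reduce the numerator: 548 ≡ 175 (mod 373), so (548|373) = (175|373).
373 ≡ 1 (mod 4), so quadratic reciprocity gives (175|373) = (373|175). Reduce: 373 ≡ 23 (mod 175). Now have (23|175).
Both 23 ≡ 3 and 175 ≡ 3 (mod 4), so reciprocity gives (23|175) = -(175|23). Reduce: 175 ≡ 14 (mod 23). Now have -(14|23).
Factor out 2: 14 = 2·7. Since 23 ≡ 7 (mod 8), (2|23) = +1. Now have -(7|23).
Both 7 ≡ 3 and 23 ≡ 3 (mod 4), so reciprocity gives (7|23) = -(23|7). Reduce: 23 ≡ 2 (mod 7). Now have (2|7).
Factor out 2: 2 = 2. Since 7 ≡ 7 (mod 8), (2|7) = +1. Now have (1|7).
(1|7) = 1. Collecting the sign factors: 1.

1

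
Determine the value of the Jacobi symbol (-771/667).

1

(-771/667)
  = -(771/667)    [667 ≡ 3 mod 4 ⇒ (-1/667) = -1]
  = -(104/667)    [771 ≡ 104 mod 667]
  = (13/667)    [667 ≡ 3 mod 8 ⇒ (2/667)^3 = -1]
  = (667/13)    [QR: 13 ≡ 1 mod 4, sign kept]
  = (4/13)    [667 ≡ 4 mod 13]
  = (1/13)    [13 ≡ 5 mod 8 ⇒ (2/13)^2 = +1]
  = 1    [(1/13) = 1]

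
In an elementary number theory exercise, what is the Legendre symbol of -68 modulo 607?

1

(-68/607)
  = (539/607)    [-68 ≡ 539 mod 607]
  = -(607/539)    [QR: both ≡ 3 mod 4, sign flips]
  = -(68/539)    [607 ≡ 68 mod 539]
  = -(17/539)    [539 ≡ 3 mod 8 ⇒ (2/539)^2 = +1]
  = -(539/17)    [QR: 17 ≡ 1 mod 4, sign kept]
  = -(12/17)    [539 ≡ 12 mod 17]
  = -(3/17)    [17 ≡ 1 mod 8 ⇒ (2/17)^2 = +1]
  = -(17/3)    [QR: 17 ≡ 1 mod 4, sign kept]
  = -(2/3)    [17 ≡ 2 mod 3]
  = (1/3)    [3 ≡ 3 mod 8 ⇒ (2/3) = -1]
  = 1    [(1/3) = 1]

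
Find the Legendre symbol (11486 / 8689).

(11486 / 8689)
  = (2797 / 8689)    [11486 ≡ 2797 mod 8689]
  = (8689 / 2797)    [QR: 2797 ≡ 1 mod 4, sign kept]
  = (298 / 2797)    [8689 ≡ 298 mod 2797]
  = -(149 / 2797)    [2797 ≡ 5 mod 8 ⇒ (2 / 2797) = -1]
  = -(2797 / 149)    [QR: 149 ≡ 1 mod 4, sign kept]
  = -(115 / 149)    [2797 ≡ 115 mod 149]
  = -(149 / 115)    [QR: 149 ≡ 1 mod 4, sign kept]
  = -(34 / 115)    [149 ≡ 34 mod 115]
  = (17 / 115)    [115 ≡ 3 mod 8 ⇒ (2 / 115) = -1]
  = (115 / 17)    [QR: 17 ≡ 1 mod 4, sign kept]
  = (13 / 17)    [115 ≡ 13 mod 17]
  = (17 / 13)    [QR: 13 ≡ 1 mod 4, sign kept]
  = (4 / 13)    [17 ≡ 4 mod 13]
  = (1 / 13)    [13 ≡ 5 mod 8 ⇒ (2 / 13)^2 = +1]
  = 1    [(1 / 13) = 1]

1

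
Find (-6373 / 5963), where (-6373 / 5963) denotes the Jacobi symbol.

-1

Pull out -1: (-6373 / 5963) = (-1 / 5963)·(6373 / 5963). Since 5963 ≡ 3 (mod 4), (-1 / 5963) = -1. Now have -(6373 / 5963).
Reduce the numerator: 6373 ≡ 410 (mod 5963), so (6373 / 5963) = (410 / 5963).
Factor out 2: 410 = 2·205. Since 5963 ≡ 3 (mod 8), (2 / 5963) = -1. Now have (205 / 5963).
205 ≡ 1 (mod 4), so quadratic reciprocity gives (205 / 5963) = (5963 / 205). Reduce: 5963 ≡ 18 (mod 205). Now have (18 / 205).
Factor out 2: 18 = 2·9. Since 205 ≡ 5 (mod 8), (2 / 205) = -1. Now have -(9 / 205).
9 ≡ 1 (mod 4), so quadratic reciprocity gives (9 / 205) = (205 / 9). Reduce: 205 ≡ 7 (mod 9). Now have -(7 / 9).
9 ≡ 1 (mod 4), so quadratic reciprocity gives (7 / 9) = (9 / 7). Reduce: 9 ≡ 2 (mod 7). Now have -(2 / 7).
Factor out 2: 2 = 2. Since 7 ≡ 7 (mod 8), (2 / 7) = +1. Now have -(1 / 7).
(1 / 7) = 1. Collecting the sign factors: -1.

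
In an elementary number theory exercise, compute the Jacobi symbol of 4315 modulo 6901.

-1

(4315|6901)
  = (6901|4315)    [QR: 6901 ≡ 1 mod 4, sign kept]
  = (2586|4315)    [6901 ≡ 2586 mod 4315]
  = -(1293|4315)    [4315 ≡ 3 mod 8 ⇒ (2|4315) = -1]
  = -(4315|1293)    [QR: 1293 ≡ 1 mod 4, sign kept]
  = -(436|1293)    [4315 ≡ 436 mod 1293]
  = -(109|1293)    [1293 ≡ 5 mod 8 ⇒ (2|1293)^2 = +1]
  = -(1293|109)    [QR: 109 ≡ 1 mod 4, sign kept]
  = -(94|109)    [1293 ≡ 94 mod 109]
  = (47|109)    [109 ≡ 5 mod 8 ⇒ (2|109) = -1]
  = (109|47)    [QR: 109 ≡ 1 mod 4, sign kept]
  = (15|47)    [109 ≡ 15 mod 47]
  = -(47|15)    [QR: both ≡ 3 mod 4, sign flips]
  = -(2|15)    [47 ≡ 2 mod 15]
  = -(1|15)    [15 ≡ 7 mod 8 ⇒ (2|15) = +1]
  = -1    [(1|15) = 1]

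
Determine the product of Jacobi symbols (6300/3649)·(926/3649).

By multiplicativity, (6300·926/3649) = (6300/3649)·(926/3649).
First factor (6300/3649):
(6300/3649)
  = (2651/3649)    [6300 ≡ 2651 mod 3649]
  = (3649/2651)    [QR: 3649 ≡ 1 mod 4, sign kept]
  = (998/2651)    [3649 ≡ 998 mod 2651]
  = -(499/2651)    [2651 ≡ 3 mod 8 ⇒ (2/2651) = -1]
  = (2651/499)    [QR: both ≡ 3 mod 4, sign flips]
  = (156/499)    [2651 ≡ 156 mod 499]
  = (39/499)    [499 ≡ 3 mod 8 ⇒ (2/499)^2 = +1]
  = -(499/39)    [QR: both ≡ 3 mod 4, sign flips]
  = -(31/39)    [499 ≡ 31 mod 39]
  = (39/31)    [QR: both ≡ 3 mod 4, sign flips]
  = (8/31)    [39 ≡ 8 mod 31]
  = (1/31)    [31 ≡ 7 mod 8 ⇒ (2/31)^3 = +1]
  = 1    [(1/31) = 1]
Second factor (926/3649):
(926/3649)
  = (463/3649)    [3649 ≡ 1 mod 8 ⇒ (2/3649) = +1]
  = (3649/463)    [QR: 3649 ≡ 1 mod 4, sign kept]
  = (408/463)    [3649 ≡ 408 mod 463]
  = (51/463)    [463 ≡ 7 mod 8 ⇒ (2/463)^3 = +1]
  = -(463/51)    [QR: both ≡ 3 mod 4, sign flips]
  = -(4/51)    [463 ≡ 4 mod 51]
  = -(1/51)    [51 ≡ 3 mod 8 ⇒ (2/51)^2 = +1]
  = -1    [(1/51) = 1]
Product: (1)·(-1) = -1.

-1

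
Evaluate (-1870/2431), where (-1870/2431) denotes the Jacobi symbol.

0

Pull out -1: (-1870/2431) = (-1/2431)·(1870/2431). Since 2431 ≡ 3 (mod 4), (-1/2431) = -1. Now have -(1870/2431).
Factor out 2: 1870 = 2·935. Since 2431 ≡ 7 (mod 8), (2/2431) = +1. Now have -(935/2431).
Both 935 ≡ 3 and 2431 ≡ 3 (mod 4), so reciprocity gives (935/2431) = -(2431/935). Reduce: 2431 ≡ 561 (mod 935). Now have (561/935).
561 ≡ 1 (mod 4), so quadratic reciprocity gives (561/935) = (935/561). Reduce: 935 ≡ 374 (mod 561). Now have (374/561).
Factor out 2: 374 = 2·187. Since 561 ≡ 1 (mod 8), (2/561) = +1. Now have (187/561).
561 ≡ 1 (mod 4), so quadratic reciprocity gives (187/561) = (561/187). Reduce: 561 ≡ 0 (mod 187). Now have (0/187).
The numerator is now 0 with denominator 187 > 1: the symbol is 0.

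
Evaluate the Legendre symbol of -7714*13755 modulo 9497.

-1

By multiplicativity, (-7714·13755/9497) = (-7714/9497)·(13755/9497).
First factor (-7714/9497):
(-7714/9497)
  = (7714/9497)    [9497 ≡ 1 mod 4 ⇒ (-1/9497) = +1]
  = (3857/9497)    [9497 ≡ 1 mod 8 ⇒ (2/9497) = +1]
  = (9497/3857)    [QR: 3857 ≡ 1 mod 4, sign kept]
  = (1783/3857)    [9497 ≡ 1783 mod 3857]
  = (3857/1783)    [QR: 3857 ≡ 1 mod 4, sign kept]
  = (291/1783)    [3857 ≡ 291 mod 1783]
  = -(1783/291)    [QR: both ≡ 3 mod 4, sign flips]
  = -(37/291)    [1783 ≡ 37 mod 291]
  = -(291/37)    [QR: 37 ≡ 1 mod 4, sign kept]
  = -(32/37)    [291 ≡ 32 mod 37]
  = (1/37)    [37 ≡ 5 mod 8 ⇒ (2/37)^5 = -1]
  = 1    [(1/37) = 1]
Second factor (13755/9497):
(13755/9497)
  = (4258/9497)    [13755 ≡ 4258 mod 9497]
  = (2129/9497)    [9497 ≡ 1 mod 8 ⇒ (2/9497) = +1]
  = (9497/2129)    [QR: 2129 ≡ 1 mod 4, sign kept]
  = (981/2129)    [9497 ≡ 981 mod 2129]
  = (2129/981)    [QR: 981 ≡ 1 mod 4, sign kept]
  = (167/981)    [2129 ≡ 167 mod 981]
  = (981/167)    [QR: 981 ≡ 1 mod 4, sign kept]
  = (146/167)    [981 ≡ 146 mod 167]
  = (73/167)    [167 ≡ 7 mod 8 ⇒ (2/167) = +1]
  = (167/73)    [QR: 73 ≡ 1 mod 4, sign kept]
  = (21/73)    [167 ≡ 21 mod 73]
  = (73/21)    [QR: 21 ≡ 1 mod 4, sign kept]
  = (10/21)    [73 ≡ 10 mod 21]
  = -(5/21)    [21 ≡ 5 mod 8 ⇒ (2/21) = -1]
  = -(21/5)    [QR: 5 ≡ 1 mod 4, sign kept]
  = -(1/5)    [21 ≡ 1 mod 5]
  = -1    [(1/5) = 1]
Product: (1)·(-1) = -1.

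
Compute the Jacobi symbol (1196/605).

1

(1196/605)
  = (591/605)    [1196 ≡ 591 mod 605]
  = (605/591)    [QR: 605 ≡ 1 mod 4, sign kept]
  = (14/591)    [605 ≡ 14 mod 591]
  = (7/591)    [591 ≡ 7 mod 8 ⇒ (2/591) = +1]
  = -(591/7)    [QR: both ≡ 3 mod 4, sign flips]
  = -(3/7)    [591 ≡ 3 mod 7]
  = (7/3)    [QR: both ≡ 3 mod 4, sign flips]
  = (1/3)    [7 ≡ 1 mod 3]
  = 1    [(1/3) = 1]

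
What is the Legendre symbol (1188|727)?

1

(1188|727)
  = (461|727)    [1188 ≡ 461 mod 727]
  = (727|461)    [QR: 461 ≡ 1 mod 4, sign kept]
  = (266|461)    [727 ≡ 266 mod 461]
  = -(133|461)    [461 ≡ 5 mod 8 ⇒ (2|461) = -1]
  = -(461|133)    [QR: 133 ≡ 1 mod 4, sign kept]
  = -(62|133)    [461 ≡ 62 mod 133]
  = (31|133)    [133 ≡ 5 mod 8 ⇒ (2|133) = -1]
  = (133|31)    [QR: 133 ≡ 1 mod 4, sign kept]
  = (9|31)    [133 ≡ 9 mod 31]
  = (31|9)    [QR: 9 ≡ 1 mod 4, sign kept]
  = (4|9)    [31 ≡ 4 mod 9]
  = (1|9)    [9 ≡ 1 mod 8 ⇒ (2|9)^2 = +1]
  = 1    [(1|9) = 1]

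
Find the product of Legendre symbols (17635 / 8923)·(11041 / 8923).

By multiplicativity, (17635·11041 / 8923) = (17635 / 8923)·(11041 / 8923).
First factor (17635 / 8923):
(17635 / 8923)
  = (8712 / 8923)    [17635 ≡ 8712 mod 8923]
  = -(1089 / 8923)    [8923 ≡ 3 mod 8 ⇒ (2 / 8923)^3 = -1]
  = -(8923 / 1089)    [QR: 1089 ≡ 1 mod 4, sign kept]
  = -(211 / 1089)    [8923 ≡ 211 mod 1089]
  = -(1089 / 211)    [QR: 1089 ≡ 1 mod 4, sign kept]
  = -(34 / 211)    [1089 ≡ 34 mod 211]
  = (17 / 211)    [211 ≡ 3 mod 8 ⇒ (2 / 211) = -1]
  = (211 / 17)    [QR: 17 ≡ 1 mod 4, sign kept]
  = (7 / 17)    [211 ≡ 7 mod 17]
  = (17 / 7)    [QR: 17 ≡ 1 mod 4, sign kept]
  = (3 / 7)    [17 ≡ 3 mod 7]
  = -(7 / 3)    [QR: both ≡ 3 mod 4, sign flips]
  = -(1 / 3)    [7 ≡ 1 mod 3]
  = -1    [(1 / 3) = 1]
Second factor (11041 / 8923):
(11041 / 8923)
  = (2118 / 8923)    [11041 ≡ 2118 mod 8923]
  = -(1059 / 8923)    [8923 ≡ 3 mod 8 ⇒ (2 / 8923) = -1]
  = (8923 / 1059)    [QR: both ≡ 3 mod 4, sign flips]
  = (451 / 1059)    [8923 ≡ 451 mod 1059]
  = -(1059 / 451)    [QR: both ≡ 3 mod 4, sign flips]
  = -(157 / 451)    [1059 ≡ 157 mod 451]
  = -(451 / 157)    [QR: 157 ≡ 1 mod 4, sign kept]
  = -(137 / 157)    [451 ≡ 137 mod 157]
  = -(157 / 137)    [QR: 137 ≡ 1 mod 4, sign kept]
  = -(20 / 137)    [157 ≡ 20 mod 137]
  = -(5 / 137)    [137 ≡ 1 mod 8 ⇒ (2 / 137)^2 = +1]
  = -(137 / 5)    [QR: 5 ≡ 1 mod 4, sign kept]
  = -(2 / 5)    [137 ≡ 2 mod 5]
  = (1 / 5)    [5 ≡ 5 mod 8 ⇒ (2 / 5) = -1]
  = 1    [(1 / 5) = 1]
Product: (-1)·(1) = -1.

-1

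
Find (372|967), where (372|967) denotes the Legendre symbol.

-1

Factor out 2: 372 = 2^2·93. Since 967 ≡ 7 (mod 8), (2|967) = +1, and (2|967)^2 = +1. Now have (93|967).
93 ≡ 1 (mod 4), so quadratic reciprocity gives (93|967) = (967|93). Reduce: 967 ≡ 37 (mod 93). Now have (37|93).
37 ≡ 1 (mod 4), so quadratic reciprocity gives (37|93) = (93|37). Reduce: 93 ≡ 19 (mod 37). Now have (19|37).
37 ≡ 1 (mod 4), so quadratic reciprocity gives (19|37) = (37|19). Reduce: 37 ≡ 18 (mod 19). Now have (18|19).
Factor out 2: 18 = 2·9. Since 19 ≡ 3 (mod 8), (2|19) = -1. Now have -(9|19).
9 ≡ 1 (mod 4), so quadratic reciprocity gives (9|19) = (19|9). Reduce: 19 ≡ 1 (mod 9). Now have -(1|9).
(1|9) = 1. Collecting the sign factors: -1.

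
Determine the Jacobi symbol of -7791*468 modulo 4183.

By multiplicativity, (-7791·468|4183) = (-7791|4183)·(468|4183).
First factor (-7791|4183):
Reduce the numerator: -7791 ≡ 575 (mod 4183), so (-7791|4183) = (575|4183).
Both 575 ≡ 3 and 4183 ≡ 3 (mod 4), so reciprocity gives (575|4183) = -(4183|575). Reduce: 4183 ≡ 158 (mod 575). Now have -(158|575).
Factor out 2: 158 = 2·79. Since 575 ≡ 7 (mod 8), (2|575) = +1. Now have -(79|575).
Both 79 ≡ 3 and 575 ≡ 3 (mod 4), so reciprocity gives (79|575) = -(575|79). Reduce: 575 ≡ 22 (mod 79). Now have (22|79).
Factor out 2: 22 = 2·11. Since 79 ≡ 7 (mod 8), (2|79) = +1. Now have (11|79).
Both 11 ≡ 3 and 79 ≡ 3 (mod 4), so reciprocity gives (11|79) = -(79|11). Reduce: 79 ≡ 2 (mod 11). Now have -(2|11).
Factor out 2: 2 = 2. Since 11 ≡ 3 (mod 8), (2|11) = -1. Now have (1|11).
(1|11) = 1. Collecting the sign factors: 1.
Second factor (468|4183):
Factor out 2: 468 = 2^2·117. Since 4183 ≡ 7 (mod 8), (2|4183) = +1, and (2|4183)^2 = +1. Now have (117|4183).
117 ≡ 1 (mod 4), so quadratic reciprocity gives (117|4183) = (4183|117). Reduce: 4183 ≡ 88 (mod 117). Now have (88|117).
Factor out 2: 88 = 2^3·11. Since 117 ≡ 5 (mod 8), (2|117) = -1, and (2|117)^3 = -1. Now have -(11|117).
117 ≡ 1 (mod 4), so quadratic reciprocity gives (11|117) = (117|11). Reduce: 117 ≡ 7 (mod 11). Now have -(7|11).
Both 7 ≡ 3 and 11 ≡ 3 (mod 4), so reciprocity gives (7|11) = -(11|7). Reduce: 11 ≡ 4 (mod 7). Now have (4|7).
Factor out 2: 4 = 2^2. Since 7 ≡ 7 (mod 8), (2|7) = +1, and (2|7)^2 = +1. Now have (1|7).
(1|7) = 1. Collecting the sign factors: 1.
Product: (1)·(1) = 1.

1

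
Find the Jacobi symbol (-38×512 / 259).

-1

By multiplicativity, (-38·512 / 259) = (-38 / 259)·(512 / 259).
First factor (-38 / 259):
(-38 / 259)
  = -(38 / 259)    [259 ≡ 3 mod 4 ⇒ (-1 / 259) = -1]
  = (19 / 259)    [259 ≡ 3 mod 8 ⇒ (2 / 259) = -1]
  = -(259 / 19)    [QR: both ≡ 3 mod 4, sign flips]
  = -(12 / 19)    [259 ≡ 12 mod 19]
  = -(3 / 19)    [19 ≡ 3 mod 8 ⇒ (2 / 19)^2 = +1]
  = (19 / 3)    [QR: both ≡ 3 mod 4, sign flips]
  = (1 / 3)    [19 ≡ 1 mod 3]
  = 1    [(1 / 3) = 1]
Second factor (512 / 259):
(512 / 259)
  = (253 / 259)    [512 ≡ 253 mod 259]
  = (259 / 253)    [QR: 253 ≡ 1 mod 4, sign kept]
  = (6 / 253)    [259 ≡ 6 mod 253]
  = -(3 / 253)    [253 ≡ 5 mod 8 ⇒ (2 / 253) = -1]
  = -(253 / 3)    [QR: 253 ≡ 1 mod 4, sign kept]
  = -(1 / 3)    [253 ≡ 1 mod 3]
  = -1    [(1 / 3) = 1]
Product: (1)·(-1) = -1.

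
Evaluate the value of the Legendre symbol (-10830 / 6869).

1

(-10830 / 6869)
  = (2908 / 6869)    [-10830 ≡ 2908 mod 6869]
  = (727 / 6869)    [6869 ≡ 5 mod 8 ⇒ (2 / 6869)^2 = +1]
  = (6869 / 727)    [QR: 6869 ≡ 1 mod 4, sign kept]
  = (326 / 727)    [6869 ≡ 326 mod 727]
  = (163 / 727)    [727 ≡ 7 mod 8 ⇒ (2 / 727) = +1]
  = -(727 / 163)    [QR: both ≡ 3 mod 4, sign flips]
  = -(75 / 163)    [727 ≡ 75 mod 163]
  = (163 / 75)    [QR: both ≡ 3 mod 4, sign flips]
  = (13 / 75)    [163 ≡ 13 mod 75]
  = (75 / 13)    [QR: 13 ≡ 1 mod 4, sign kept]
  = (10 / 13)    [75 ≡ 10 mod 13]
  = -(5 / 13)    [13 ≡ 5 mod 8 ⇒ (2 / 13) = -1]
  = -(13 / 5)    [QR: 5 ≡ 1 mod 4, sign kept]
  = -(3 / 5)    [13 ≡ 3 mod 5]
  = -(5 / 3)    [QR: 5 ≡ 1 mod 4, sign kept]
  = -(2 / 3)    [5 ≡ 2 mod 3]
  = (1 / 3)    [3 ≡ 3 mod 8 ⇒ (2 / 3) = -1]
  = 1    [(1 / 3) = 1]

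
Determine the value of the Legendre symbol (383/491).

(383/491)
  = -(491/383)    [QR: both ≡ 3 mod 4, sign flips]
  = -(108/383)    [491 ≡ 108 mod 383]
  = -(27/383)    [383 ≡ 7 mod 8 ⇒ (2/383)^2 = +1]
  = (383/27)    [QR: both ≡ 3 mod 4, sign flips]
  = (5/27)    [383 ≡ 5 mod 27]
  = (27/5)    [QR: 5 ≡ 1 mod 4, sign kept]
  = (2/5)    [27 ≡ 2 mod 5]
  = -(1/5)    [5 ≡ 5 mod 8 ⇒ (2/5) = -1]
  = -1    [(1/5) = 1]

-1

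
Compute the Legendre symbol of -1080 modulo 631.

Reduce the numerator: -1080 ≡ 182 (mod 631), so (-1080 / 631) = (182 / 631).
Factor out 2: 182 = 2·91. Since 631 ≡ 7 (mod 8), (2 / 631) = +1. Now have (91 / 631).
Both 91 ≡ 3 and 631 ≡ 3 (mod 4), so reciprocity gives (91 / 631) = -(631 / 91). Reduce: 631 ≡ 85 (mod 91). Now have -(85 / 91).
85 ≡ 1 (mod 4), so quadratic reciprocity gives (85 / 91) = (91 / 85). Reduce: 91 ≡ 6 (mod 85). Now have -(6 / 85).
Factor out 2: 6 = 2·3. Since 85 ≡ 5 (mod 8), (2 / 85) = -1. Now have (3 / 85).
85 ≡ 1 (mod 4), so quadratic reciprocity gives (3 / 85) = (85 / 3). Reduce: 85 ≡ 1 (mod 3). Now have (1 / 3).
(1 / 3) = 1. Collecting the sign factors: 1.

1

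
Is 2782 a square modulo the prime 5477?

yes

Factor out 2: 2782 = 2·1391. Since 5477 ≡ 5 (mod 8), (2/5477) = -1. Now have -(1391/5477).
5477 ≡ 1 (mod 4), so quadratic reciprocity gives (1391/5477) = (5477/1391). Reduce: 5477 ≡ 1304 (mod 1391). Now have -(1304/1391).
Factor out 2: 1304 = 2^3·163. Since 1391 ≡ 7 (mod 8), (2/1391) = +1, and (2/1391)^3 = +1. Now have -(163/1391).
Both 163 ≡ 3 and 1391 ≡ 3 (mod 4), so reciprocity gives (163/1391) = -(1391/163). Reduce: 1391 ≡ 87 (mod 163). Now have (87/163).
Both 87 ≡ 3 and 163 ≡ 3 (mod 4), so reciprocity gives (87/163) = -(163/87). Reduce: 163 ≡ 76 (mod 87). Now have -(76/87).
Factor out 2: 76 = 2^2·19. Since 87 ≡ 7 (mod 8), (2/87) = +1, and (2/87)^2 = +1. Now have -(19/87).
Both 19 ≡ 3 and 87 ≡ 3 (mod 4), so reciprocity gives (19/87) = -(87/19). Reduce: 87 ≡ 11 (mod 19). Now have (11/19).
Both 11 ≡ 3 and 19 ≡ 3 (mod 4), so reciprocity gives (11/19) = -(19/11). Reduce: 19 ≡ 8 (mod 11). Now have -(8/11).
Factor out 2: 8 = 2^3. Since 11 ≡ 3 (mod 8), (2/11) = -1, and (2/11)^3 = -1. Now have (1/11).
(1/11) = 1. Collecting the sign factors: 1.
(2782/5477) = 1, and 5477 is prime, so 2782 is a quadratic residue mod 5477.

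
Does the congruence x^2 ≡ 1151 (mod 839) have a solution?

no

(1151/839)
  = (312/839)    [1151 ≡ 312 mod 839]
  = (39/839)    [839 ≡ 7 mod 8 ⇒ (2/839)^3 = +1]
  = -(839/39)    [QR: both ≡ 3 mod 4, sign flips]
  = -(20/39)    [839 ≡ 20 mod 39]
  = -(5/39)    [39 ≡ 7 mod 8 ⇒ (2/39)^2 = +1]
  = -(39/5)    [QR: 5 ≡ 1 mod 4, sign kept]
  = -(4/5)    [39 ≡ 4 mod 5]
  = -(1/5)    [5 ≡ 5 mod 8 ⇒ (2/5)^2 = +1]
  = -1    [(1/5) = 1]
The Legendre symbol is -1, so x^2 ≡ 1151 (mod 839) has no solution.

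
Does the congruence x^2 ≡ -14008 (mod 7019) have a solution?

no

(-14008/7019)
  = (30/7019)    [-14008 ≡ 30 mod 7019]
  = -(15/7019)    [7019 ≡ 3 mod 8 ⇒ (2/7019) = -1]
  = (7019/15)    [QR: both ≡ 3 mod 4, sign flips]
  = (14/15)    [7019 ≡ 14 mod 15]
  = (7/15)    [15 ≡ 7 mod 8 ⇒ (2/15) = +1]
  = -(15/7)    [QR: both ≡ 3 mod 4, sign flips]
  = -(1/7)    [15 ≡ 1 mod 7]
  = -1    [(1/7) = 1]
(-14008/7019) = -1, and 7019 is prime, so -14008 is not a quadratic residue mod 7019.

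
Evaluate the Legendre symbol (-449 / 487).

1

(-449 / 487)
  = -(449 / 487)    [487 ≡ 3 mod 4 ⇒ (-1 / 487) = -1]
  = -(487 / 449)    [QR: 449 ≡ 1 mod 4, sign kept]
  = -(38 / 449)    [487 ≡ 38 mod 449]
  = -(19 / 449)    [449 ≡ 1 mod 8 ⇒ (2 / 449) = +1]
  = -(449 / 19)    [QR: 449 ≡ 1 mod 4, sign kept]
  = -(12 / 19)    [449 ≡ 12 mod 19]
  = -(3 / 19)    [19 ≡ 3 mod 8 ⇒ (2 / 19)^2 = +1]
  = (19 / 3)    [QR: both ≡ 3 mod 4, sign flips]
  = (1 / 3)    [19 ≡ 1 mod 3]
  = 1    [(1 / 3) = 1]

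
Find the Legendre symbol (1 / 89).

1

(1 / 89) = 1. Collecting the sign factors: 1.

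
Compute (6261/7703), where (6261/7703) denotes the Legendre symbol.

6261 ≡ 1 (mod 4), so quadratic reciprocity gives (6261/7703) = (7703/6261). Reduce: 7703 ≡ 1442 (mod 6261). Now have (1442/6261).
Factor out 2: 1442 = 2·721. Since 6261 ≡ 5 (mod 8), (2/6261) = -1. Now have -(721/6261).
721 ≡ 1 (mod 4), so quadratic reciprocity gives (721/6261) = (6261/721). Reduce: 6261 ≡ 493 (mod 721). Now have -(493/721).
493 ≡ 1 (mod 4), so quadratic reciprocity gives (493/721) = (721/493). Reduce: 721 ≡ 228 (mod 493). Now have -(228/493).
Factor out 2: 228 = 2^2·57. Since 493 ≡ 5 (mod 8), (2/493) = -1, and (2/493)^2 = +1. Now have -(57/493).
57 ≡ 1 (mod 4), so quadratic reciprocity gives (57/493) = (493/57). Reduce: 493 ≡ 37 (mod 57). Now have -(37/57).
37 ≡ 1 (mod 4), so quadratic reciprocity gives (37/57) = (57/37). Reduce: 57 ≡ 20 (mod 37). Now have -(20/37).
Factor out 2: 20 = 2^2·5. Since 37 ≡ 5 (mod 8), (2/37) = -1, and (2/37)^2 = +1. Now have -(5/37).
5 ≡ 1 (mod 4), so quadratic reciprocity gives (5/37) = (37/5). Reduce: 37 ≡ 2 (mod 5). Now have -(2/5).
Factor out 2: 2 = 2. Since 5 ≡ 5 (mod 8), (2/5) = -1. Now have (1/5).
(1/5) = 1. Collecting the sign factors: 1.

1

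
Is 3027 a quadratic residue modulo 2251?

yes

Reduce the numerator: 3027 ≡ 776 (mod 2251), so (3027/2251) = (776/2251).
Factor out 2: 776 = 2^3·97. Since 2251 ≡ 3 (mod 8), (2/2251) = -1, and (2/2251)^3 = -1. Now have -(97/2251).
97 ≡ 1 (mod 4), so quadratic reciprocity gives (97/2251) = (2251/97). Reduce: 2251 ≡ 20 (mod 97). Now have -(20/97).
Factor out 2: 20 = 2^2·5. Since 97 ≡ 1 (mod 8), (2/97) = +1, and (2/97)^2 = +1. Now have -(5/97).
5 ≡ 1 (mod 4), so quadratic reciprocity gives (5/97) = (97/5). Reduce: 97 ≡ 2 (mod 5). Now have -(2/5).
Factor out 2: 2 = 2. Since 5 ≡ 5 (mod 8), (2/5) = -1. Now have (1/5).
(1/5) = 1. Collecting the sign factors: 1.
(3027/2251) = 1, and 2251 is prime, so 3027 is a quadratic residue mod 2251.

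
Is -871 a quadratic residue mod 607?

(-871/607)
  = (343/607)    [-871 ≡ 343 mod 607]
  = -(607/343)    [QR: both ≡ 3 mod 4, sign flips]
  = -(264/343)    [607 ≡ 264 mod 343]
  = -(33/343)    [343 ≡ 7 mod 8 ⇒ (2/343)^3 = +1]
  = -(343/33)    [QR: 33 ≡ 1 mod 4, sign kept]
  = -(13/33)    [343 ≡ 13 mod 33]
  = -(33/13)    [QR: 13 ≡ 1 mod 4, sign kept]
  = -(7/13)    [33 ≡ 7 mod 13]
  = -(13/7)    [QR: 13 ≡ 1 mod 4, sign kept]
  = -(6/7)    [13 ≡ 6 mod 7]
  = -(3/7)    [7 ≡ 7 mod 8 ⇒ (2/7) = +1]
  = (7/3)    [QR: both ≡ 3 mod 4, sign flips]
  = (1/3)    [7 ≡ 1 mod 3]
  = 1    [(1/3) = 1]
(-871/607) = 1, and 607 is prime, so -871 is a quadratic residue mod 607.

yes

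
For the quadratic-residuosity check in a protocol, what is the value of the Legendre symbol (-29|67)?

Pull out -1: (-29|67) = (-1|67)·(29|67). Since 67 ≡ 3 (mod 4), (-1|67) = -1. Now have -(29|67).
29 ≡ 1 (mod 4), so quadratic reciprocity gives (29|67) = (67|29). Reduce: 67 ≡ 9 (mod 29). Now have -(9|29).
9 ≡ 1 (mod 4), so quadratic reciprocity gives (9|29) = (29|9). Reduce: 29 ≡ 2 (mod 9). Now have -(2|9).
Factor out 2: 2 = 2. Since 9 ≡ 1 (mod 8), (2|9) = +1. Now have -(1|9).
(1|9) = 1. Collecting the sign factors: -1.

-1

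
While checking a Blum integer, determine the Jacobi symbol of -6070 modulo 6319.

Reduce the numerator: -6070 ≡ 249 (mod 6319), so (-6070/6319) = (249/6319).
249 ≡ 1 (mod 4), so quadratic reciprocity gives (249/6319) = (6319/249). Reduce: 6319 ≡ 94 (mod 249). Now have (94/249).
Factor out 2: 94 = 2·47. Since 249 ≡ 1 (mod 8), (2/249) = +1. Now have (47/249).
249 ≡ 1 (mod 4), so quadratic reciprocity gives (47/249) = (249/47). Reduce: 249 ≡ 14 (mod 47). Now have (14/47).
Factor out 2: 14 = 2·7. Since 47 ≡ 7 (mod 8), (2/47) = +1. Now have (7/47).
Both 7 ≡ 3 and 47 ≡ 3 (mod 4), so reciprocity gives (7/47) = -(47/7). Reduce: 47 ≡ 5 (mod 7). Now have -(5/7).
5 ≡ 1 (mod 4), so quadratic reciprocity gives (5/7) = (7/5). Reduce: 7 ≡ 2 (mod 5). Now have -(2/5).
Factor out 2: 2 = 2. Since 5 ≡ 5 (mod 8), (2/5) = -1. Now have (1/5).
(1/5) = 1. Collecting the sign factors: 1.

1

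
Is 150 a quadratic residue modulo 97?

(150|97)
  = (53|97)    [150 ≡ 53 mod 97]
  = (97|53)    [QR: 53 ≡ 1 mod 4, sign kept]
  = (44|53)    [97 ≡ 44 mod 53]
  = (11|53)    [53 ≡ 5 mod 8 ⇒ (2|53)^2 = +1]
  = (53|11)    [QR: 53 ≡ 1 mod 4, sign kept]
  = (9|11)    [53 ≡ 9 mod 11]
  = (11|9)    [QR: 9 ≡ 1 mod 4, sign kept]
  = (2|9)    [11 ≡ 2 mod 9]
  = (1|9)    [9 ≡ 1 mod 8 ⇒ (2|9) = +1]
  = 1    [(1|9) = 1]
(150|97) = 1, and 97 is prime, so 150 is a quadratic residue mod 97.

yes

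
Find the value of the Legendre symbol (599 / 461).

(599 / 461)
  = (138 / 461)    [599 ≡ 138 mod 461]
  = -(69 / 461)    [461 ≡ 5 mod 8 ⇒ (2 / 461) = -1]
  = -(461 / 69)    [QR: 69 ≡ 1 mod 4, sign kept]
  = -(47 / 69)    [461 ≡ 47 mod 69]
  = -(69 / 47)    [QR: 69 ≡ 1 mod 4, sign kept]
  = -(22 / 47)    [69 ≡ 22 mod 47]
  = -(11 / 47)    [47 ≡ 7 mod 8 ⇒ (2 / 47) = +1]
  = (47 / 11)    [QR: both ≡ 3 mod 4, sign flips]
  = (3 / 11)    [47 ≡ 3 mod 11]
  = -(11 / 3)    [QR: both ≡ 3 mod 4, sign flips]
  = -(2 / 3)    [11 ≡ 2 mod 3]
  = (1 / 3)    [3 ≡ 3 mod 8 ⇒ (2 / 3) = -1]
  = 1    [(1 / 3) = 1]

1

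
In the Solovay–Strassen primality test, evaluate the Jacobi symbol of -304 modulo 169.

Reduce the numerator: -304 ≡ 34 (mod 169), so (-304 / 169) = (34 / 169).
Factor out 2: 34 = 2·17. Since 169 ≡ 1 (mod 8), (2 / 169) = +1. Now have (17 / 169).
17 ≡ 1 (mod 4), so quadratic reciprocity gives (17 / 169) = (169 / 17). Reduce: 169 ≡ 16 (mod 17). Now have (16 / 17).
Factor out 2: 16 = 2^4. Since 17 ≡ 1 (mod 8), (2 / 17) = +1, and (2 / 17)^4 = +1. Now have (1 / 17).
(1 / 17) = 1. Collecting the sign factors: 1.

1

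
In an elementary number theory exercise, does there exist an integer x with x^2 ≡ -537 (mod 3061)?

(-537|3061)
  = (537|3061)    [3061 ≡ 1 mod 4 ⇒ (-1|3061) = +1]
  = (3061|537)    [QR: 537 ≡ 1 mod 4, sign kept]
  = (376|537)    [3061 ≡ 376 mod 537]
  = (47|537)    [537 ≡ 1 mod 8 ⇒ (2|537)^3 = +1]
  = (537|47)    [QR: 537 ≡ 1 mod 4, sign kept]
  = (20|47)    [537 ≡ 20 mod 47]
  = (5|47)    [47 ≡ 7 mod 8 ⇒ (2|47)^2 = +1]
  = (47|5)    [QR: 5 ≡ 1 mod 4, sign kept]
  = (2|5)    [47 ≡ 2 mod 5]
  = -(1|5)    [5 ≡ 5 mod 8 ⇒ (2|5) = -1]
  = -1    [(1|5) = 1]
(-537|3061) = -1, and 3061 is prime, so -537 is not a quadratic residue mod 3061.

no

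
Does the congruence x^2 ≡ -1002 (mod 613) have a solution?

Reduce the numerator: -1002 ≡ 224 (mod 613), so (-1002|613) = (224|613).
Factor out 2: 224 = 2^5·7. Since 613 ≡ 5 (mod 8), (2|613) = -1, and (2|613)^5 = -1. Now have -(7|613).
613 ≡ 1 (mod 4), so quadratic reciprocity gives (7|613) = (613|7). Reduce: 613 ≡ 4 (mod 7). Now have -(4|7).
Factor out 2: 4 = 2^2. Since 7 ≡ 7 (mod 8), (2|7) = +1, and (2|7)^2 = +1. Now have -(1|7).
(1|7) = 1. Collecting the sign factors: -1.
(-1002|613) = -1, and 613 is prime, so -1002 is not a quadratic residue mod 613.

no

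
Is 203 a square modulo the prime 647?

Both 203 ≡ 3 and 647 ≡ 3 (mod 4), so reciprocity gives (203|647) = -(647|203). Reduce: 647 ≡ 38 (mod 203). Now have -(38|203).
Factor out 2: 38 = 2·19. Since 203 ≡ 3 (mod 8), (2|203) = -1. Now have (19|203).
Both 19 ≡ 3 and 203 ≡ 3 (mod 4), so reciprocity gives (19|203) = -(203|19). Reduce: 203 ≡ 13 (mod 19). Now have -(13|19).
13 ≡ 1 (mod 4), so quadratic reciprocity gives (13|19) = (19|13). Reduce: 19 ≡ 6 (mod 13). Now have -(6|13).
Factor out 2: 6 = 2·3. Since 13 ≡ 5 (mod 8), (2|13) = -1. Now have (3|13).
13 ≡ 1 (mod 4), so quadratic reciprocity gives (3|13) = (13|3). Reduce: 13 ≡ 1 (mod 3). Now have (1|3).
(1|3) = 1. Collecting the sign factors: 1.
The Legendre symbol is 1, so x^2 ≡ 203 (mod 647) has solution.

yes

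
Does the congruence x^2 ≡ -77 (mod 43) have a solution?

Pull out -1: (-77/43) = (-1/43)·(77/43). Since 43 ≡ 3 (mod 4), (-1/43) = -1. Now have -(77/43).
Reduce the numerator: 77 ≡ 34 (mod 43), so (77/43) = (34/43).
Factor out 2: 34 = 2·17. Since 43 ≡ 3 (mod 8), (2/43) = -1. Now have (17/43).
17 ≡ 1 (mod 4), so quadratic reciprocity gives (17/43) = (43/17). Reduce: 43 ≡ 9 (mod 17). Now have (9/17).
9 ≡ 1 (mod 4), so quadratic reciprocity gives (9/17) = (17/9). Reduce: 17 ≡ 8 (mod 9). Now have (8/9).
Factor out 2: 8 = 2^3. Since 9 ≡ 1 (mod 8), (2/9) = +1, and (2/9)^3 = +1. Now have (1/9).
(1/9) = 1. Collecting the sign factors: 1.
(-77/43) = 1, and 43 is prime, so -77 is a quadratic residue mod 43.

yes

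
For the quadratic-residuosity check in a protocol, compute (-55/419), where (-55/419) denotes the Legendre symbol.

1

Reduce the numerator: -55 ≡ 364 (mod 419), so (-55/419) = (364/419).
Factor out 2: 364 = 2^2·91. Since 419 ≡ 3 (mod 8), (2/419) = -1, and (2/419)^2 = +1. Now have (91/419).
Both 91 ≡ 3 and 419 ≡ 3 (mod 4), so reciprocity gives (91/419) = -(419/91). Reduce: 419 ≡ 55 (mod 91). Now have -(55/91).
Both 55 ≡ 3 and 91 ≡ 3 (mod 4), so reciprocity gives (55/91) = -(91/55). Reduce: 91 ≡ 36 (mod 55). Now have (36/55).
Factor out 2: 36 = 2^2·9. Since 55 ≡ 7 (mod 8), (2/55) = +1, and (2/55)^2 = +1. Now have (9/55).
9 ≡ 1 (mod 4), so quadratic reciprocity gives (9/55) = (55/9). Reduce: 55 ≡ 1 (mod 9). Now have (1/9).
(1/9) = 1. Collecting the sign factors: 1.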